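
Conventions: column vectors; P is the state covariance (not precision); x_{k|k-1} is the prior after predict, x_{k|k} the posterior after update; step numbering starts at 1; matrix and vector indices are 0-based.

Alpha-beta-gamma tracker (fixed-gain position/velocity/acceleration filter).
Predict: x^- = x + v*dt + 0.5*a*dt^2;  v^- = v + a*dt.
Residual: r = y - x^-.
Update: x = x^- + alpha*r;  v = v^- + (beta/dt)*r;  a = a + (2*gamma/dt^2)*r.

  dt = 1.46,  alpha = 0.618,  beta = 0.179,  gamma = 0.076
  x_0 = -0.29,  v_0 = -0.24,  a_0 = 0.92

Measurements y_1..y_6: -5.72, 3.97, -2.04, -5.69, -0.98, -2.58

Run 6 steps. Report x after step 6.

step 1: x_pred=0.3401  r=-6.0601  x^+=-3.4050  v^+=0.3602  a^+=0.4879
step 2: x_pred=-2.3592  r=6.3292  x^+=1.5523  v^+=1.8485  a^+=0.9392
step 3: x_pred=5.2520  r=-7.2920  x^+=0.7455  v^+=2.3257  a^+=0.4192
step 4: x_pred=4.5878  r=-10.2778  x^+=-1.7639  v^+=1.6776  a^+=-0.3137
step 5: x_pred=0.3511  r=-1.3311  x^+=-0.4715  v^+=1.0564  a^+=-0.4086
step 6: x_pred=0.6354  r=-3.2154  x^+=-1.3517  v^+=0.0657  a^+=-0.6379

x_post = -1.3517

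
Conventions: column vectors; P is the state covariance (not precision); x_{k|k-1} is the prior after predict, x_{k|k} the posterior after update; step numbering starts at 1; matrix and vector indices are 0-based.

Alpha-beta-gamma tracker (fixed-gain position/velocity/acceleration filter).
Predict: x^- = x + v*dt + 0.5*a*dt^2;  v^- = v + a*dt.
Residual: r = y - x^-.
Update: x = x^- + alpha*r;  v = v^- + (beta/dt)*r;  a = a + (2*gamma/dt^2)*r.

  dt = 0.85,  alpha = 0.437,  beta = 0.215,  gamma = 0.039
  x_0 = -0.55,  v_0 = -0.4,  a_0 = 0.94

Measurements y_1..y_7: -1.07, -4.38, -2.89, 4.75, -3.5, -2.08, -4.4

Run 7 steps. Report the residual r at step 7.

step 1: x_pred=-0.5504  r=-0.5196  x^+=-0.7775  v^+=0.2676  a^+=0.8839
step 2: x_pred=-0.2307  r=-4.1493  x^+=-2.0440  v^+=-0.0306  a^+=0.4360
step 3: x_pred=-1.9125  r=-0.9775  x^+=-2.3397  v^+=0.0927  a^+=0.3304
step 4: x_pred=-2.1415  r=6.8915  x^+=0.8701  v^+=2.1167  a^+=1.0744
step 5: x_pred=3.0574  r=-6.5574  x^+=0.1918  v^+=1.3713  a^+=0.3665
step 6: x_pred=1.4898  r=-3.5698  x^+=-0.0702  v^+=0.7799  a^+=-0.0189
step 7: x_pred=0.5859  r=-4.9859  x^+=-1.5929  v^+=-0.4973  a^+=-0.5572

resid = -4.9859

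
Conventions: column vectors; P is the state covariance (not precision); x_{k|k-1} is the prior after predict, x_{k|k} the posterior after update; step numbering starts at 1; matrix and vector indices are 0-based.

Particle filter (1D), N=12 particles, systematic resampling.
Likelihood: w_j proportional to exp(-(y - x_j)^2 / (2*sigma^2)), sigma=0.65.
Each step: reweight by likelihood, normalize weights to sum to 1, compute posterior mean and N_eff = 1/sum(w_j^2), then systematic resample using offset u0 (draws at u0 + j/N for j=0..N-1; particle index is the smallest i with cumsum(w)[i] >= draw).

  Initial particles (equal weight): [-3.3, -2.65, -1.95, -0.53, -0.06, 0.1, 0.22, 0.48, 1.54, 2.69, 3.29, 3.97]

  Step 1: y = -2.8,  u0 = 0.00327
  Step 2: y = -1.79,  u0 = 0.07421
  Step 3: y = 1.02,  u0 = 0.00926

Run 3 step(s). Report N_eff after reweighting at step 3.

step 1: w=[0.3467, 0.4539, 0.1982, 0.0010, 0.0001, 0.0000, 0.0000, 0.0000, 0.0000, 0.0000, 0.0000, 0.0000]  mean=-2.7341  Neff=2.7357  idx=[0, 0, 0, 0, 0, 1, 1, 1, 1, 1, 2, 2]
step 2: w=[0.0154, 0.0154, 0.0154, 0.0154, 0.0154, 0.0956, 0.0956, 0.0956, 0.0956, 0.0956, 0.2225, 0.2225]  mean=-2.3887  Neff=6.8561  idx=[4, 5, 6, 7, 8, 9, 10, 10, 10, 11, 11, 11]
step 3: w=[0.0000, 0.0007, 0.0007, 0.0007, 0.0007, 0.0007, 0.1661, 0.1661, 0.1661, 0.1661, 0.1661, 0.1661]  mean=-1.9524  Neff=6.0408  idx=[6, 6, 7, 7, 8, 8, 9, 9, 10, 10, 11, 11]

N_eff = 6.0408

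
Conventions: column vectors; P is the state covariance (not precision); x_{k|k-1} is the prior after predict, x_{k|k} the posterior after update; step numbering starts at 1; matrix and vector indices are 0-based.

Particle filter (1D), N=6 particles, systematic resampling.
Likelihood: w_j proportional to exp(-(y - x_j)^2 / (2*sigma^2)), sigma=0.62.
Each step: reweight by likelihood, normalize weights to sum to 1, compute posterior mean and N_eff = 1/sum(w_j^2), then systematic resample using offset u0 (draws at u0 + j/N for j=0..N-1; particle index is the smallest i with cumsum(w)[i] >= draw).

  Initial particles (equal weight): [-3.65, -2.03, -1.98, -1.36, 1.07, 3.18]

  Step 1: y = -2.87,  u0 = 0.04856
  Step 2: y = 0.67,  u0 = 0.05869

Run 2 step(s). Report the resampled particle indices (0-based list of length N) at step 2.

step 1: w=[0.3594, 0.3167, 0.2830, 0.0409, 0.0000, 0.0000]  mean=-2.5707  Neff=3.2128  idx=[0, 0, 1, 1, 2, 2]
step 2: w=[0.0000, 0.0000, 0.2069, 0.2069, 0.2931, 0.2931]  mean=-2.0007  Neff=3.8848  idx=[2, 3, 3, 4, 5, 5]

resampled_idx = [2, 3, 3, 4, 5, 5]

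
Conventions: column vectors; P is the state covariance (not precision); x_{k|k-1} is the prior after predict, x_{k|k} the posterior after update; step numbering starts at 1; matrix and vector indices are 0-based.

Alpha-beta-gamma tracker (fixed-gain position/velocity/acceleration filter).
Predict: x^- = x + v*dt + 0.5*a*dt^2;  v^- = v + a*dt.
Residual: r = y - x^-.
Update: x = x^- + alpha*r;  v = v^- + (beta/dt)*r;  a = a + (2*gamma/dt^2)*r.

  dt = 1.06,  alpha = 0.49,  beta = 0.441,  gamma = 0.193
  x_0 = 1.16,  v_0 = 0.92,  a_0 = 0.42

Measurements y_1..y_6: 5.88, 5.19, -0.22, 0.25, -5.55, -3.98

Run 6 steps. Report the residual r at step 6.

resid = 13.4969

step 1: x_pred=2.3712  r=3.5088  x^+=4.0905  v^+=2.8250  a^+=1.6254
step 2: x_pred=7.9982  r=-2.8082  x^+=6.6222  v^+=3.3797  a^+=0.6607
step 3: x_pred=10.5758  r=-10.7958  x^+=5.2859  v^+=-0.4114  a^+=-3.0481
step 4: x_pred=3.1373  r=-2.8873  x^+=1.7225  v^+=-4.8436  a^+=-4.0400
step 5: x_pred=-5.6814  r=0.1314  x^+=-5.6170  v^+=-9.0713  a^+=-3.9948
step 6: x_pred=-17.4769  r=13.4969  x^+=-10.8634  v^+=-7.6906  a^+=0.6419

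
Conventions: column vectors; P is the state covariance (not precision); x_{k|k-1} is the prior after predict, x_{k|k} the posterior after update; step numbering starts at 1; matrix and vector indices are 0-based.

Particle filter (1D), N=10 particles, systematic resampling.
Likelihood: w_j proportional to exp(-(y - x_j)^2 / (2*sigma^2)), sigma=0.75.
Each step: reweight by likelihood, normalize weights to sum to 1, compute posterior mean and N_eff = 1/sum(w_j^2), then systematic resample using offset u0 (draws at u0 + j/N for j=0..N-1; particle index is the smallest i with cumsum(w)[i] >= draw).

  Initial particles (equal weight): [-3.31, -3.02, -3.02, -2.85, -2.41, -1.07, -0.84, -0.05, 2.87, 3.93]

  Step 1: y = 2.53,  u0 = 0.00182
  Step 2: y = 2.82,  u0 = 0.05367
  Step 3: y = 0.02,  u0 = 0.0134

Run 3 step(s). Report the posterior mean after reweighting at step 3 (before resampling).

post_mean = 2.8700

step 1: w=[0.0000, 0.0000, 0.0000, 0.0000, 0.0000, 0.0000, 0.0000, 0.0025, 0.8353, 0.1621]  mean=3.0344  Neff=1.3811  idx=[7, 8, 8, 8, 8, 8, 8, 8, 8, 9]
step 2: w=[0.0001, 0.1200, 0.1200, 0.1200, 0.1200, 0.1200, 0.1200, 0.1200, 0.1200, 0.0402]  mean=2.9124  Neff=8.5655  idx=[1, 2, 3, 3, 4, 5, 6, 7, 8, 8]
step 3: w=[0.1000, 0.1000, 0.1000, 0.1000, 0.1000, 0.1000, 0.1000, 0.1000, 0.1000, 0.1000]  mean=2.8700  Neff=10.0000  idx=[0, 1, 2, 3, 4, 5, 6, 7, 8, 9]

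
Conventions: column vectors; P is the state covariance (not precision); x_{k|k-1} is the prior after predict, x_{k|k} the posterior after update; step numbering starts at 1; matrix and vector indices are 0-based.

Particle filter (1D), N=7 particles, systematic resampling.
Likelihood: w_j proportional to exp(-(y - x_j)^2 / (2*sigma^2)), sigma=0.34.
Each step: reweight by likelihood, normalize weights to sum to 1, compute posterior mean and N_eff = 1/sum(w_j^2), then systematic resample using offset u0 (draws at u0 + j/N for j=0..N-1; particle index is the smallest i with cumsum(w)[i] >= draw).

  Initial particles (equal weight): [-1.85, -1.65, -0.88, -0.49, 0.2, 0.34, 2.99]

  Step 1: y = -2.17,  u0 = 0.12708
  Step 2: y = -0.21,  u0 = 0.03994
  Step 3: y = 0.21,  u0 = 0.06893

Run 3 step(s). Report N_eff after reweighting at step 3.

step 1: w=[0.6735, 0.3257, 0.0008, 0.0000, 0.0000, 0.0000, 0.0000]  mean=-1.7841  Neff=1.7866  idx=[0, 0, 0, 0, 1, 1, 1]
step 2: w=[0.0212, 0.0212, 0.0212, 0.0212, 0.3050, 0.3050, 0.3050]  mean=-1.6670  Neff=3.5600  idx=[1, 4, 4, 5, 5, 6, 6]
step 3: w=[0.0056, 0.1657, 0.1657, 0.1657, 0.1657, 0.1657, 0.1657]  mean=-1.6511  Neff=6.0664  idx=[1, 2, 3, 3, 4, 5, 6]

N_eff = 6.0664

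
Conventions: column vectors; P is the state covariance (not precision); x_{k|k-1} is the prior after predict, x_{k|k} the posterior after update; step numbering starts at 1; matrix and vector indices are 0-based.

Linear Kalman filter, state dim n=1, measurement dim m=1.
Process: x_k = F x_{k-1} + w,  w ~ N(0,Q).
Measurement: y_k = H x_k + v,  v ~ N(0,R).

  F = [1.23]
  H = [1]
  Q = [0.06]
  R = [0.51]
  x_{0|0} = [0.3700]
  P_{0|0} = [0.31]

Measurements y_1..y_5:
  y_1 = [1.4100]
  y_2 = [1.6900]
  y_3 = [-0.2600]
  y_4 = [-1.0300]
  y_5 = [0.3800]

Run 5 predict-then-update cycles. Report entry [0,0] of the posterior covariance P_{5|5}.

step 1: x^-=[0.4551]  P^-=[0.5290]  S=[1.0390]  K=[0.5091]  nu=[0.9549]  x^+=[0.9413]  P^+=[0.2597]
step 2: x^-=[1.1578]  P^-=[0.4528]  S=[0.9628]  K=[0.4703]  nu=[0.5322]  x^+=[1.4081]  P^+=[0.2399]
step 3: x^-=[1.7320]  P^-=[0.4229]  S=[0.9329]  K=[0.4533]  nu=[-1.9920]  x^+=[0.8290]  P^+=[0.2312]
step 4: x^-=[1.0196]  P^-=[0.4098]  S=[0.9198]  K=[0.4455]  nu=[-2.0496]  x^+=[0.1065]  P^+=[0.2272]
step 5: x^-=[0.1310]  P^-=[0.4037]  S=[0.9137]  K=[0.4419]  nu=[0.2490]  x^+=[0.2410]  P^+=[0.2253]

P_post[0,0] = 0.2253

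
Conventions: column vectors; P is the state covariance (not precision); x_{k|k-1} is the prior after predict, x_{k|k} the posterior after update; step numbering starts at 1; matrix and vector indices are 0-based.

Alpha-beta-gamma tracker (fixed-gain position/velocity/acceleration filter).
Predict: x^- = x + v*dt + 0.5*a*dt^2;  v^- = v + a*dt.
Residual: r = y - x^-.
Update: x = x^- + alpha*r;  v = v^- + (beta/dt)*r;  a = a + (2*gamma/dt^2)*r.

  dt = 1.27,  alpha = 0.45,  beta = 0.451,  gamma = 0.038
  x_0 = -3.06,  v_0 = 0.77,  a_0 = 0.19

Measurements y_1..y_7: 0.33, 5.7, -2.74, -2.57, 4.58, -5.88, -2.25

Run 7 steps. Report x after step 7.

step 1: x_pred=-1.9289  r=2.2589  x^+=-0.9124  v^+=1.8135  a^+=0.2964
step 2: x_pred=1.6298  r=4.0702  x^+=3.4614  v^+=3.6354  a^+=0.4882
step 3: x_pred=8.4720  r=-11.2120  x^+=3.4266  v^+=0.2738  a^+=-0.0401
step 4: x_pred=3.7420  r=-6.3120  x^+=0.9016  v^+=-2.0186  a^+=-0.3375
step 5: x_pred=-1.9342  r=6.5142  x^+=0.9972  v^+=-0.1339  a^+=-0.0306
step 6: x_pred=0.8025  r=-6.6825  x^+=-2.2046  v^+=-2.5458  a^+=-0.3454
step 7: x_pred=-5.7164  r=3.4664  x^+=-4.1565  v^+=-1.7535  a^+=-0.1821

x_post = -4.1565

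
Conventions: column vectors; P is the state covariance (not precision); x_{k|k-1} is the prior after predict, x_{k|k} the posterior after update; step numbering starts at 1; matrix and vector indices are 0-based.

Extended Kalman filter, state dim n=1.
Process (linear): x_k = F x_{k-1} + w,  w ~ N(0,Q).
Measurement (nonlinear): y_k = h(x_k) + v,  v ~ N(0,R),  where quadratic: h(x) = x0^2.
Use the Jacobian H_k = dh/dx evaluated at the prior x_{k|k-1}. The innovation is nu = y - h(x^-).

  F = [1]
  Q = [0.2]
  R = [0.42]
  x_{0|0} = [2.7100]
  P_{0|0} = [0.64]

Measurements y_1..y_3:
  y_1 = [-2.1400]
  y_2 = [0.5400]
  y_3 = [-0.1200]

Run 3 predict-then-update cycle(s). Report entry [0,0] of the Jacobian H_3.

H_jac[0,0] = 1.6833

step 1: x^-=[2.7100]  P^-=[0.8400]  H_jac=[5.4200]  S=[25.0962]  K=[0.1814]  nu=[-9.4841]  x^+=[0.9895]  P^+=[0.0141]
step 2: x^-=[0.9895]  P^-=[0.2141]  H_jac=[1.9789]  S=[1.2583]  K=[0.3367]  nu=[-0.4390]  x^+=[0.8417]  P^+=[0.0715]
step 3: x^-=[0.8417]  P^-=[0.2715]  H_jac=[1.6833]  S=[1.1892]  K=[0.3842]  nu=[-0.8284]  x^+=[0.5233]  P^+=[0.0959]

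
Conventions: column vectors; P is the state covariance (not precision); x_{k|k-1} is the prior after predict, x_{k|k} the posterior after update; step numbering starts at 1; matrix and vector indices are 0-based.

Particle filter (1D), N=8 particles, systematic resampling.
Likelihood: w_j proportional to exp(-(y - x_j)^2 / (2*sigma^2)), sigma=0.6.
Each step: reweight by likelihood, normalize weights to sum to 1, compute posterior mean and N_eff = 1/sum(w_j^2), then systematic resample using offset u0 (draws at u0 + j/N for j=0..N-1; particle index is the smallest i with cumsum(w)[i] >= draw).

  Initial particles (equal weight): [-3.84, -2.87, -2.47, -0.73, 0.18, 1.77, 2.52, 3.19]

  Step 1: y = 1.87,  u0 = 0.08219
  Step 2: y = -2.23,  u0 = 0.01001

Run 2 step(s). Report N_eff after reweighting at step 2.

N_eff = 5.0004

step 1: w=[0.0000, 0.0000, 0.0000, 0.0001, 0.0115, 0.5976, 0.3370, 0.0539]  mean=2.0809  Neff=2.1109  idx=[5, 5, 5, 5, 5, 6, 6, 7]
step 2: w=[0.2000, 0.2000, 0.2000, 0.2000, 0.2000, 0.0000, 0.0000, 0.0000]  mean=1.7700  Neff=5.0004  idx=[0, 0, 1, 1, 2, 3, 3, 4]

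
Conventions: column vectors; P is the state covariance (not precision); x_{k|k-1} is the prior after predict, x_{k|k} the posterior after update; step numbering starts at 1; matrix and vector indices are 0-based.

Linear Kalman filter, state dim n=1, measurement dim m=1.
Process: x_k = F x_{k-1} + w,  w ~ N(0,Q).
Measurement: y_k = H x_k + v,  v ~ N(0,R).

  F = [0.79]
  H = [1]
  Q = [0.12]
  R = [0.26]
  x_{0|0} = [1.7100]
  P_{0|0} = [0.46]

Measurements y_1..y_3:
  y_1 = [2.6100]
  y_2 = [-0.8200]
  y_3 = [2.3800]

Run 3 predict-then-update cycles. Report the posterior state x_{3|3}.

x_post = [1.2590]

step 1: x^-=[1.3509]  P^-=[0.4071]  S=[0.6671]  K=[0.6102]  nu=[1.2591]  x^+=[2.1193]  P^+=[0.1587]
step 2: x^-=[1.6742]  P^-=[0.2190]  S=[0.4790]  K=[0.4572]  nu=[-2.4942]  x^+=[0.5338]  P^+=[0.1189]
step 3: x^-=[0.4217]  P^-=[0.1942]  S=[0.4542]  K=[0.4276]  nu=[1.9583]  x^+=[1.2590]  P^+=[0.1112]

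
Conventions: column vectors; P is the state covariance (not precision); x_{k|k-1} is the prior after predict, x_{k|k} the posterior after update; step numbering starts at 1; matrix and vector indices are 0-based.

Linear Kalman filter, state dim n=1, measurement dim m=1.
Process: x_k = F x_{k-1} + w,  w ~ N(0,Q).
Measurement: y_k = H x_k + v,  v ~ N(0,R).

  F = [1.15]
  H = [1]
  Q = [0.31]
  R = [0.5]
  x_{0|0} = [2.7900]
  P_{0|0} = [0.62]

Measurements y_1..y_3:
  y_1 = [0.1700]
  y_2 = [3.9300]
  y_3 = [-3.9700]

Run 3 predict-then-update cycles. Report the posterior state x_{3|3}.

step 1: x^-=[3.2085]  P^-=[1.1299]  S=[1.6299]  K=[0.6932]  nu=[-3.0385]  x^+=[1.1021]  P^+=[0.3466]
step 2: x^-=[1.2674]  P^-=[0.7684]  S=[1.2684]  K=[0.6058]  nu=[2.6626]  x^+=[2.8804]  P^+=[0.3029]
step 3: x^-=[3.3125]  P^-=[0.7106]  S=[1.2106]  K=[0.5870]  nu=[-7.2825]  x^+=[-0.9622]  P^+=[0.2935]

x_post = [-0.9622]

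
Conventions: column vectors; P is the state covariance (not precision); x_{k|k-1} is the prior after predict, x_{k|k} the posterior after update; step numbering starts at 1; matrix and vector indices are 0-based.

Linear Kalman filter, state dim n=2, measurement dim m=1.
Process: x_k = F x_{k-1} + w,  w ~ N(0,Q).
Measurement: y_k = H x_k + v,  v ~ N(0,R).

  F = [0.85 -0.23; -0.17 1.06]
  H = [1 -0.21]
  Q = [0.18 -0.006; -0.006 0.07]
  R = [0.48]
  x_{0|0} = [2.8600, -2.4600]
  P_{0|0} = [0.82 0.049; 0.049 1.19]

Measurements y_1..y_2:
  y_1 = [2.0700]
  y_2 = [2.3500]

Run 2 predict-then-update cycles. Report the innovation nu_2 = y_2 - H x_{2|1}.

step 1: x^-=[2.9968, -3.0938]  P^-=[0.8162 -0.3685; -0.3685 1.4131]  S=[1.5134]  K=[0.5905; -0.4396]  nu=[-1.5765]  x^+=[2.0659, -2.4007]  P^+=[0.2885 0.0243; 0.0243 1.1206]
step 2: x^-=[2.3082, -2.8960]  P^-=[0.4382 -0.2980; -0.2980 1.3287]  S=[1.1020]  K=[0.4545; -0.5237]  nu=[-0.5663]  x^+=[2.0508, -2.5994]  P^+=[0.2106 -0.0358; -0.0358 1.0265]

innov = [-0.5663]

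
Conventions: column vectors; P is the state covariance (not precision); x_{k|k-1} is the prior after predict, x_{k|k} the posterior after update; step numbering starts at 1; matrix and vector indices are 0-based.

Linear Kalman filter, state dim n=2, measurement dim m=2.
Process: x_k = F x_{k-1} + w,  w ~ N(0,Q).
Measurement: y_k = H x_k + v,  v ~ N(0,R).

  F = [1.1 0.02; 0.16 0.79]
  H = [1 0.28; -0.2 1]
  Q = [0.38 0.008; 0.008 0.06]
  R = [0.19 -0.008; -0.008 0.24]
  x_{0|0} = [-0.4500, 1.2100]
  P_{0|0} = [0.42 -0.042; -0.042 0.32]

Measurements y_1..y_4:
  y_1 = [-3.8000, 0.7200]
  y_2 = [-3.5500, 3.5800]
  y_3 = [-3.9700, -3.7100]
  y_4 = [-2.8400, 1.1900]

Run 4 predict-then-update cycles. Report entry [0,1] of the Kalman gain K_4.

step 1: x^-=[-0.4708, 0.8839]  P^-=[0.8865 0.0503; 0.0503 0.2598]  S=[1.1250 -0.0650; -0.0650 0.5152]  K=[0.7920 -0.1465; 0.1384 0.5023]  nu=[-3.5767, -0.2581]  x^+=[-3.2658, 0.2591]  P^+=[0.1546 -0.0106; -0.0106 0.1173]
step 2: x^-=[-3.5872, -0.3178]  P^-=[0.5667 0.0278; 0.0278 0.1345]  S=[0.7828 -0.0574; -0.0574 0.3860]  K=[0.7255 -0.1136; 0.1094 0.3503]  nu=[0.1262, 3.1804]  x^+=[-3.8569, 0.8100]  P^+=[0.1402 -0.0050; -0.0050 0.0822]
step 3: x^-=[-4.2264, 0.0228]  P^-=[0.5494 0.0296; 0.0296 0.1136]  S=[0.7649 -0.0582; -0.0582 0.3638]  K=[0.7211 -0.1055; 0.1040 0.3127]  nu=[0.2500, -4.5781]  x^+=[-3.5632, -1.3827]  P^+=[0.1388 -0.0033; -0.0033 0.0735]
step 4: x^-=[-3.9471, -1.6625]  P^-=[0.5478 0.0307; 0.0307 0.1086]  S=[0.7635 -0.0582; -0.0582 0.3583]  K=[0.7209 -0.1031; 0.1031 0.3028]  nu=[1.5726, 2.0630]  x^+=[-3.0261, -0.8757]  P^+=[0.1386 -0.0028; -0.0028 0.0713]

K[0,1] = -0.1031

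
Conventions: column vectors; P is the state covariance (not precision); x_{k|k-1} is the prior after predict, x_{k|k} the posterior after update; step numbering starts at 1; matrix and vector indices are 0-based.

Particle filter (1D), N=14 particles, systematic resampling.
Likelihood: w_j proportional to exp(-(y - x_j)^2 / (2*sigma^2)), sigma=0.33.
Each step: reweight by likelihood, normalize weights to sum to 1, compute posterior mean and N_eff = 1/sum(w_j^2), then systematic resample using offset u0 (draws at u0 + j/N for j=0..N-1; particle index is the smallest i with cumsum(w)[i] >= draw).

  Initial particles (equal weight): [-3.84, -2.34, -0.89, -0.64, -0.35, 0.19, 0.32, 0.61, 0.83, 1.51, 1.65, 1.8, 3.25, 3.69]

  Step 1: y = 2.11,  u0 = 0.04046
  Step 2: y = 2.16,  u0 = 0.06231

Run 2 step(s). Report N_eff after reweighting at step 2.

N_eff = 12.1955

step 1: w=[0.0000, 0.0000, 0.0000, 0.0000, 0.0000, 0.0000, 0.0000, 0.0000, 0.0004, 0.1574, 0.3112, 0.5288, 0.0021, 0.0000]  mean=1.7103  Neff=2.4921  idx=[9, 9, 10, 10, 10, 10, 10, 11, 11, 11, 11, 11, 11, 11]
step 2: w=[0.0254, 0.0254, 0.0535, 0.0535, 0.0535, 0.0535, 0.0535, 0.0974, 0.0974, 0.0974, 0.0974, 0.0974, 0.0974, 0.0974]  mean=1.7452  Neff=12.1955  idx=[2, 3, 4, 6, 7, 8, 8, 9, 10, 10, 11, 12, 13, 13]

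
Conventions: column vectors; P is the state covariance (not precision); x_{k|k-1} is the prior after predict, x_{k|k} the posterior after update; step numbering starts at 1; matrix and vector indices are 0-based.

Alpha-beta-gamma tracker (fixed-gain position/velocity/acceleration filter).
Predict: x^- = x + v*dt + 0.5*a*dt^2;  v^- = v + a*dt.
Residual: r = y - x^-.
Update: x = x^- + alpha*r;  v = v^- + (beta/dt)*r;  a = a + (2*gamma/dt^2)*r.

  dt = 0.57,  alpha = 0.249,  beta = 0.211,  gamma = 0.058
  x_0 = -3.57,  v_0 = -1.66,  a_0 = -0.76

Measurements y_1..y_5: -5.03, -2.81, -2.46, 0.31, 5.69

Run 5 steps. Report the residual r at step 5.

step 1: x_pred=-4.6397  r=-0.3903  x^+=-4.7369  v^+=-2.2377  a^+=-0.8994
step 2: x_pred=-6.1584  r=3.3484  x^+=-5.3247  v^+=-1.5108  a^+=0.2961
step 3: x_pred=-6.1377  r=3.6777  x^+=-5.2220  v^+=0.0194  a^+=1.6092
step 4: x_pred=-4.9495  r=5.2595  x^+=-3.6399  v^+=2.8836  a^+=3.4870
step 5: x_pred=-1.4298  r=7.1198  x^+=0.3430  v^+=7.5068  a^+=6.0290

resid = 7.1198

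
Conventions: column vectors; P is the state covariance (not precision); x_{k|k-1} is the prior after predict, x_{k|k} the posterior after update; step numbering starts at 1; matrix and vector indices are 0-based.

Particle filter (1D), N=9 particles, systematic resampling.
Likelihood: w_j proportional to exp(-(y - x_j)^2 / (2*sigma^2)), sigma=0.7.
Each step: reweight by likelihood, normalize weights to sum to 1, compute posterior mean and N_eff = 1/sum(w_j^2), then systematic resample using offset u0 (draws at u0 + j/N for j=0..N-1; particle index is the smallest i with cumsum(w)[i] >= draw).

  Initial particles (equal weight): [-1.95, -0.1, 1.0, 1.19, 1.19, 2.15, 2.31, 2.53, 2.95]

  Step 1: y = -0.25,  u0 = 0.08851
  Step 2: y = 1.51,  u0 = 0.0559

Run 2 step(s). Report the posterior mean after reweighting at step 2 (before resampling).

post_mean = 0.9578

step 1: w=[0.0354, 0.6611, 0.1373, 0.0815, 0.0815, 0.0019, 0.0008, 0.0003, 0.0000]  mean=0.2029  Neff=2.1253  idx=[1, 1, 1, 1, 1, 1, 2, 3, 4]
step 2: w=[0.0237, 0.0237, 0.0237, 0.0237, 0.0237, 0.0237, 0.2561, 0.3008, 0.3008]  mean=0.9578  Neff=4.0010  idx=[2, 6, 6, 6, 7, 7, 8, 8, 8]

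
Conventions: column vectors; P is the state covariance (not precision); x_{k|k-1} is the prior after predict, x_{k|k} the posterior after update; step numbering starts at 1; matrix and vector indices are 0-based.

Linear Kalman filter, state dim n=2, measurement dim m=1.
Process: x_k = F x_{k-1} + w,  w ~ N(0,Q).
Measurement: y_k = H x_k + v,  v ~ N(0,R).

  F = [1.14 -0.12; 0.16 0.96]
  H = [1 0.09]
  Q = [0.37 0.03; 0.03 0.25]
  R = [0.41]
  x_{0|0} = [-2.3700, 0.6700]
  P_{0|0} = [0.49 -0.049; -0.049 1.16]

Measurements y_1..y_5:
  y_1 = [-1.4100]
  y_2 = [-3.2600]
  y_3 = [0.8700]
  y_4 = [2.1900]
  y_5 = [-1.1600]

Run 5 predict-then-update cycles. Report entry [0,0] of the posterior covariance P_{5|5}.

step 1: x^-=[-2.7822, 0.2640]  P^-=[1.0369 -0.0669; -0.0669 1.3165]  S=[1.4455]  K=[0.7132; 0.0357]  nu=[1.3484]  x^+=[-1.8206, 0.3121]  P^+=[0.3017 -0.1037; -0.1037 1.3147]
step 2: x^-=[-2.1129, 0.0083]  P^-=[0.8094 -0.1779; -0.1779 1.4375]  S=[1.1990]  K=[0.6617; -0.0405]  nu=[-1.1479]  x^+=[-2.8724, 0.0548]  P^+=[0.2844 -0.1458; -0.1458 1.4355]
step 3: x^-=[-3.2811, -0.4070]  P^-=[0.8002 -0.2403; -0.2403 1.5355]  S=[1.1794]  K=[0.6602; -0.0865]  nu=[4.1878]  x^+=[-0.5166, -0.7694]  P^+=[0.2862 -0.1729; -0.1729 1.5267]
step 4: x^-=[-0.4966, -0.8213]  P^-=[0.8113 -0.2795; -0.2795 1.6112]  S=[1.1840]  K=[0.6639; -0.1136]  nu=[2.7605]  x^+=[1.3362, -1.1350]  P^+=[0.2893 -0.1902; -0.1902 1.5959]
step 5: x^-=[1.6595, -0.8758]  P^-=[0.8210 -0.3056; -0.3056 1.6697]  S=[1.1896]  K=[0.6671; -0.1306]  nu=[-2.7407]  x^+=[-0.1688, -0.5179]  P^+=[0.2917 -0.2020; -0.2020 1.6495]

P_post[0,0] = 0.2917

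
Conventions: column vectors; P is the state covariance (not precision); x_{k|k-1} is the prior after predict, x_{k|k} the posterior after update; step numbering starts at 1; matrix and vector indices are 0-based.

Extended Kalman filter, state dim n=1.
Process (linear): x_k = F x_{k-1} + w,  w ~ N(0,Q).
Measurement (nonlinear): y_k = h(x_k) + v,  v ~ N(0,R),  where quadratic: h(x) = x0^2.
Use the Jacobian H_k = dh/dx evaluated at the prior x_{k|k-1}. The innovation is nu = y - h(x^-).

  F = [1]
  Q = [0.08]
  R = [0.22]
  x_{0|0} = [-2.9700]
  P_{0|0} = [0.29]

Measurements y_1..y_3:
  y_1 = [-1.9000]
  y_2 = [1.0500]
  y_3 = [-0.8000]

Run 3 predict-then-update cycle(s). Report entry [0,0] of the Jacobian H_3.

H_jac[0,0] = -2.1714

step 1: x^-=[-2.9700]  P^-=[0.3700]  H_jac=[-5.9400]  S=[13.2749]  K=[-0.1656]  nu=[-10.7209]  x^+=[-1.1950]  P^+=[0.0061]
step 2: x^-=[-1.1950]  P^-=[0.0861]  H_jac=[-2.3901]  S=[0.7120]  K=[-0.2891]  nu=[-0.3781]  x^+=[-1.0857]  P^+=[0.0266]
step 3: x^-=[-1.0857]  P^-=[0.1066]  H_jac=[-2.1714]  S=[0.7227]  K=[-0.3203]  nu=[-1.9788]  x^+=[-0.4518]  P^+=[0.0325]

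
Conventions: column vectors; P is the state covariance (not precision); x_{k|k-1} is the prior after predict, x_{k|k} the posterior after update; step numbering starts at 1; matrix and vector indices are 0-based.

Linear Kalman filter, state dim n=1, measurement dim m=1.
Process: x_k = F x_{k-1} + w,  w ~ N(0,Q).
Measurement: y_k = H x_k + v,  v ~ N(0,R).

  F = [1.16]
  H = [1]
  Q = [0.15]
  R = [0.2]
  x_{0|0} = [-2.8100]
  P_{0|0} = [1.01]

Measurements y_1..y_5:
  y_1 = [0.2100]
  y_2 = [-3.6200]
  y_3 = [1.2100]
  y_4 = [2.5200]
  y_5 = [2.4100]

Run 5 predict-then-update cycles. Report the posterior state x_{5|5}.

x_post = [2.1029]

step 1: x^-=[-3.2596]  P^-=[1.5091]  S=[1.7091]  K=[0.8830]  nu=[3.4696]  x^+=[-0.1960]  P^+=[0.1766]
step 2: x^-=[-0.2274]  P^-=[0.3876]  S=[0.5876]  K=[0.6596]  nu=[-3.3926]  x^+=[-2.4653]  P^+=[0.1319]
step 3: x^-=[-2.8598]  P^-=[0.3275]  S=[0.5275]  K=[0.6209]  nu=[4.0698]  x^+=[-0.3330]  P^+=[0.1242]
step 4: x^-=[-0.3862]  P^-=[0.3171]  S=[0.5171]  K=[0.6132]  nu=[2.9062]  x^+=[1.3959]  P^+=[0.1226]
step 5: x^-=[1.6193]  P^-=[0.3150]  S=[0.5150]  K=[0.6117]  nu=[0.7907]  x^+=[2.1029]  P^+=[0.1223]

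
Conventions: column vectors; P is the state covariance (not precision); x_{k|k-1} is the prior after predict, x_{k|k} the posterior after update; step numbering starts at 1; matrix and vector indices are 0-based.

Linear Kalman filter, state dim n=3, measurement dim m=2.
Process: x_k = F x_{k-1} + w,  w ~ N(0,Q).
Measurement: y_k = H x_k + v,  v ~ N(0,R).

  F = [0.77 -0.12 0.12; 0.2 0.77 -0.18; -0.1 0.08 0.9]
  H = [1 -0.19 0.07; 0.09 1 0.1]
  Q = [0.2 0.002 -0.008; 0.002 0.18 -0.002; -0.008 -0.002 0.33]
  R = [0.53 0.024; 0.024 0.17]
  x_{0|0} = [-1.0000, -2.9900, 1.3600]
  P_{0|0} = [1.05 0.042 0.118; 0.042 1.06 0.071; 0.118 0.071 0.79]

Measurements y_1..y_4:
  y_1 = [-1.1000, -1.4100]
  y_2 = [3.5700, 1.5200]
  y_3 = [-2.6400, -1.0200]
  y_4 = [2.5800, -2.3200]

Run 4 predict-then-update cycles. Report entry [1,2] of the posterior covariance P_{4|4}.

step 1: x^-=[-0.2480, -2.7471, 1.0848]  P^-=[0.8612 0.0672 0.0628; 0.0672 0.8608 -0.0167; 0.0628 -0.0167 0.9755]  S=[1.4108 0.0166; 0.0166 1.0574]  K=[0.6029 0.1333; -0.0788 0.8194; 0.0942 0.0803]  nu=[-1.4499, 1.2509]  x^+=[-0.9555, -1.6078, 1.0487]  P^+=[0.3269 0.0107 -0.0297; 0.0107 0.1442 -0.0770; -0.0297 -0.0770 0.9559]
step 2: x^-=[-0.4169, -1.6178, 0.9108]  P^-=[0.4044 0.0191 0.0568; 0.0191 0.3363 -0.2133; 0.0568 -0.2133 1.1026]  S=[0.9583 0.0181; 0.0181 0.4824]  K=[0.4203 0.1110; -0.0748 0.6593; 0.1861 -0.2100]  nu=[3.6158, 3.0843]  x^+=[1.4449, 0.1450, 0.9359]  P^+=[0.2275 0.0090 -0.0057; 0.0090 0.1230 -0.1357; -0.0057 -0.1357 1.0495]
step 3: x^-=[1.2075, 0.2322, 0.7095]  P^-=[0.3530 -0.0067 0.0968; -0.0067 0.3369 -0.2627; 0.0968 -0.2627 1.1645]  S=[0.9239 -0.0098; -0.0098 0.4694]  K=[0.3916 0.0822; -0.0895 0.6586; 0.2440 -0.2880]  nu=[-3.8530, -1.4318]  x^+=[-0.4191, -0.3661, 0.1817]  P^+=[0.2087 0.0027 0.0187; 0.0027 0.1247 -0.1517; 0.0187 -0.1517 1.0692]
step 4: x^-=[-0.2570, -0.3984, 0.1762]  P^-=[0.3483 -0.0184 0.1181; -0.0184 0.3385 -0.2711; 0.1181 -0.2711 1.1737]  S=[0.9270 -0.0201; -0.0201 0.4676]  K=[0.3899 0.0697; -0.0954 0.6582; 0.2652 -0.2946]  nu=[2.7490, -1.9160]  x^+=[0.6812, -1.9219, 1.4698]  P^+=[0.2062 -0.0003 0.0299; -0.0003 0.1249 -0.1529; 0.0299 -0.1529 1.0647]

P_post[1,2] = -0.1529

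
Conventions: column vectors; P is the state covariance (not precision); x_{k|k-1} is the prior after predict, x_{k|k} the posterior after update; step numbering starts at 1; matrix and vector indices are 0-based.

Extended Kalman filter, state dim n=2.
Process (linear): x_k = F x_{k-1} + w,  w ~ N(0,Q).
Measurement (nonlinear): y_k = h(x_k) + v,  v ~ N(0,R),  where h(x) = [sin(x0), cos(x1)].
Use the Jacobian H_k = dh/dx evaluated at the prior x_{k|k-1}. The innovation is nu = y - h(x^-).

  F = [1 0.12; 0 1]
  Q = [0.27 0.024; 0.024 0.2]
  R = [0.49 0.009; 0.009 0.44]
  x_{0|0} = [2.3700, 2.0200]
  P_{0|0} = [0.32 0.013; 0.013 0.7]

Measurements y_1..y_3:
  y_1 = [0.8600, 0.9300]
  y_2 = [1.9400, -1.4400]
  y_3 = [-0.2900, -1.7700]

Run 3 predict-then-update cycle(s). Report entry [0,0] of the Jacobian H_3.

H_jac[0,0] = -0.5104

step 1: x^-=[2.6124, 2.0200]  P^-=[0.6032 0.1210; 0.1210 0.9000]  H_jac=[-0.8632 0.0000; 0.0000 -0.9008]  S=[0.9395 0.1031; 0.1031 1.1703]  K=[-0.5493 -0.0447; -0.0355 -0.6896]  nu=[0.3552, 1.3642]  x^+=[2.3563, 1.0666]  P^+=[0.3123 0.0273; 0.0273 0.3372]
step 2: x^-=[2.4842, 1.0666]  P^-=[0.5937 0.0918; 0.0918 0.5372]  H_jac=[-0.7916 0.0000; 0.0000 -0.8756]  S=[0.8620 0.0726; 0.0726 0.8518]  K=[-0.5411 -0.0482; -0.0381 -0.5489]  nu=[1.3290, -1.9231]  x^+=[1.8578, 2.0717]  P^+=[0.3355 0.0298; 0.0298 0.2763]
step 3: x^-=[2.1064, 2.0717]  P^-=[0.6166 0.0869; 0.0869 0.4763]  H_jac=[-0.5104 0.0000; 0.0000 -0.8772]  S=[0.6506 0.0479; 0.0479 0.8064]  K=[-0.4788 -0.0661; -0.0302 -0.5162]  nu=[-1.1499, -1.2898]  x^+=[2.7424, 2.7722]  P^+=[0.4609 0.0381; 0.0381 0.2593]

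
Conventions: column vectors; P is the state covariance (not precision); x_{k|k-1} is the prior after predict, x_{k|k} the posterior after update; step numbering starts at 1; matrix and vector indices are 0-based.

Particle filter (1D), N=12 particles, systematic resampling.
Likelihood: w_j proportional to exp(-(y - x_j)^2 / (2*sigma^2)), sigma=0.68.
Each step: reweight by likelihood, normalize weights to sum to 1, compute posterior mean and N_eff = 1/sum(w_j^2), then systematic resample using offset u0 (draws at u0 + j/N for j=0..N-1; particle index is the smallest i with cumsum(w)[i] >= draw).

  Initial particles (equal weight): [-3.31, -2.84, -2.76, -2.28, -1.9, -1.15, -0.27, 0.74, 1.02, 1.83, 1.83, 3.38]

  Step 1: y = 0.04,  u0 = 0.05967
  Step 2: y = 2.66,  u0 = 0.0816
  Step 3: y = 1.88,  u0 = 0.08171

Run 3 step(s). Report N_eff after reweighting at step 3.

N_eff = 10.8768

step 1: w=[0.0000, 0.0001, 0.0001, 0.0014, 0.0080, 0.1009, 0.4205, 0.2747, 0.1652, 0.0146, 0.0146, 0.0000]  mean=0.1768  Neff=3.4453  idx=[5, 6, 6, 6, 6, 6, 7, 7, 7, 8, 8, 9]
step 2: w=[0.0000, 0.0001, 0.0001, 0.0001, 0.0001, 0.0001, 0.0290, 0.0290, 0.0290, 0.0853, 0.0853, 0.7417]  mean=1.5955  Neff=1.7630  idx=[8, 9, 10, 11, 11, 11, 11, 11, 11, 11, 11, 11]
step 3: w=[0.0242, 0.0444, 0.0444, 0.0985, 0.0985, 0.0985, 0.0985, 0.0985, 0.0985, 0.0985, 0.0985, 0.0985]  mean=1.7316  Neff=10.8768  idx=[2, 3, 4, 5, 6, 6, 7, 8, 9, 10, 11, 11]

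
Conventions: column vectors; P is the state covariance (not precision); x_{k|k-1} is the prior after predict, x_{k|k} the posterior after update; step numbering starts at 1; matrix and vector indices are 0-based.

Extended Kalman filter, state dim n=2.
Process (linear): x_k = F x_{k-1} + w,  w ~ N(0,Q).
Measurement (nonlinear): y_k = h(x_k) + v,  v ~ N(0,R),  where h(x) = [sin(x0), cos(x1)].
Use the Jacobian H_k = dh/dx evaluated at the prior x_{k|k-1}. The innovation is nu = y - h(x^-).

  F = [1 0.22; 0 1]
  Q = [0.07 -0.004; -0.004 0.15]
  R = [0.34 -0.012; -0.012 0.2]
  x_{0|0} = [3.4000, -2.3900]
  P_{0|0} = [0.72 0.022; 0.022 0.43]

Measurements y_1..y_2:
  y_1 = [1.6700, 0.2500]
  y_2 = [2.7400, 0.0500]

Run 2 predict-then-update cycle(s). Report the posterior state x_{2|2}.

x_post = [1.6080, -1.5091]

step 1: x^-=[2.8742, -2.3900]  P^-=[0.8205 0.1126; 0.1126 0.5800]  H_jac=[-0.9645 0.0000; 0.0000 0.6828]  S=[1.1032 -0.0862; -0.0862 0.4704]  K=[-0.7148 0.0325; -0.0332 0.8358]  nu=[1.4058, 0.9806]  x^+=[1.9013, -1.6170]  P^+=[0.2524 0.0221; 0.0221 0.2454]
step 2: x^-=[1.5456, -1.6170]  P^-=[0.3440 0.0721; 0.0721 0.3954]  H_jac=[0.0252 0.0000; 0.0000 0.9989]  S=[0.3402 -0.0102; -0.0102 0.5946]  K=[0.0291 0.1216; 0.0252 0.6648]  nu=[1.7403, 0.0962]  x^+=[1.6080, -1.5091]  P^+=[0.3350 0.0240; 0.0240 0.1328]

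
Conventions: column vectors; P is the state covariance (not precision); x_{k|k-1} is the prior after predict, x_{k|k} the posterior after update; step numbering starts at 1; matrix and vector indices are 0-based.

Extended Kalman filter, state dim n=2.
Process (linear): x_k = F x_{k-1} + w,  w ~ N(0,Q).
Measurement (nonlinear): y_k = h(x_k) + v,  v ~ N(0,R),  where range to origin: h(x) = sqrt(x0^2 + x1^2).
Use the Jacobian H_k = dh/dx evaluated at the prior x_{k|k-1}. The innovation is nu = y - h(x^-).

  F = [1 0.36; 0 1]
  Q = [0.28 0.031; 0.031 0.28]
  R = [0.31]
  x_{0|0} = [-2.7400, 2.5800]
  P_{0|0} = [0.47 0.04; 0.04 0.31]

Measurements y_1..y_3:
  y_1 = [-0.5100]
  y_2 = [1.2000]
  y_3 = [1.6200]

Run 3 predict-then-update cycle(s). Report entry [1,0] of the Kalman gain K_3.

step 1: x^-=[-1.8112, 2.5800]  P^-=[0.8190 0.1826; 0.1826 0.5900]  H_jac=[-0.5746 0.8185]  S=[0.8039]  K=[-0.3995; 0.4702]  nu=[-3.6623]  x^+=[-0.3483, 0.8580]  P^+=[0.6907 0.3336; 0.3336 0.4123]
step 2: x^-=[-0.0394, 0.8580]  P^-=[1.2643 0.5130; 0.5130 0.6923]  H_jac=[-0.0459 0.9989]  S=[0.9565]  K=[0.4752; 0.6984]  nu=[0.3411]  x^+=[0.1227, 1.0962]  P^+=[1.0484 0.1956; 0.1956 0.2257]
step 3: x^-=[0.5173, 1.0962]  P^-=[1.4984 0.3078; 0.3078 0.5057]  H_jac=[0.4268 0.9044]  S=[1.2342]  K=[0.7437; 0.4770]  nu=[0.4078]  x^+=[0.8207, 1.2908]  P^+=[0.8157 -0.1300; -0.1300 0.2249]

K[1,0] = 0.4770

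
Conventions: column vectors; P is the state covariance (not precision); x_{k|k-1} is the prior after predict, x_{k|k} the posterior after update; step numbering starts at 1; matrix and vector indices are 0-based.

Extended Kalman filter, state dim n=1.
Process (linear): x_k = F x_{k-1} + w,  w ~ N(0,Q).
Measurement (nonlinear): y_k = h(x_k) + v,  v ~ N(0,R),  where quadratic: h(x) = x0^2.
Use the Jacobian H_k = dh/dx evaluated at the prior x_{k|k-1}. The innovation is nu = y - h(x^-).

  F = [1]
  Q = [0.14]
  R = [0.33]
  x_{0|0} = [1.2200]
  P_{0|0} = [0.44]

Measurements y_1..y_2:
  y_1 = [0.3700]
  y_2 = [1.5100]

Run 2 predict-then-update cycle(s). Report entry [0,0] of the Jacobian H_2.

step 1: x^-=[1.2200]  P^-=[0.5800]  H_jac=[2.4400]  S=[3.7831]  K=[0.3741]  nu=[-1.1184]  x^+=[0.8016]  P^+=[0.0506]
step 2: x^-=[0.8016]  P^-=[0.1906]  H_jac=[1.6032]  S=[0.8199]  K=[0.3727]  nu=[0.8674]  x^+=[1.1249]  P^+=[0.0767]

H_jac[0,0] = 1.6032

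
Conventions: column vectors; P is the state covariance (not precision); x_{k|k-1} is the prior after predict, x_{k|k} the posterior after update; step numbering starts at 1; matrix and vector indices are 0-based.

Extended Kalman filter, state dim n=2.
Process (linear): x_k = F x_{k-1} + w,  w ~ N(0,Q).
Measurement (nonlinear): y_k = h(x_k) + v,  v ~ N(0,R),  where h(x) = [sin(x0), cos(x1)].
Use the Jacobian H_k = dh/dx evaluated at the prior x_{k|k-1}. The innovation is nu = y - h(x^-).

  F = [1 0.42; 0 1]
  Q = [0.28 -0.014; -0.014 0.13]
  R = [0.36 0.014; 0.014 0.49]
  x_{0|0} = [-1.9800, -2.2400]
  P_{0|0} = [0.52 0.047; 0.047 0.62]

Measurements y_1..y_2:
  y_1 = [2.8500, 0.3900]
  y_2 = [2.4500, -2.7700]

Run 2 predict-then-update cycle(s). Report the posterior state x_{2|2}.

x_post = [-4.7144, -2.9584]

step 1: x^-=[-2.9208, -2.2400]  P^-=[0.9488 0.2934; 0.2934 0.7500]  H_jac=[-0.9757 0.0000; 0.0000 0.7843]  S=[1.2633 -0.2105; -0.2105 0.9514]  K=[-0.7190 0.0828; -0.1283 0.5899]  nu=[3.0690, 1.0104]  x^+=[-5.0439, -2.0377]  P^+=[0.2641 0.0389; 0.0389 0.3663]
step 2: x^-=[-5.8997, -2.0377]  P^-=[0.6414 0.1787; 0.1787 0.4963]  H_jac=[0.9274 0.0000; 0.0000 0.8930]  S=[0.9116 0.1620; 0.1620 0.8857]  K=[0.6413 0.0629; 0.0960 0.4828]  nu=[2.0759, -2.3199]  x^+=[-4.7144, -2.9584]  P^+=[0.2499 0.0446; 0.0446 0.2664]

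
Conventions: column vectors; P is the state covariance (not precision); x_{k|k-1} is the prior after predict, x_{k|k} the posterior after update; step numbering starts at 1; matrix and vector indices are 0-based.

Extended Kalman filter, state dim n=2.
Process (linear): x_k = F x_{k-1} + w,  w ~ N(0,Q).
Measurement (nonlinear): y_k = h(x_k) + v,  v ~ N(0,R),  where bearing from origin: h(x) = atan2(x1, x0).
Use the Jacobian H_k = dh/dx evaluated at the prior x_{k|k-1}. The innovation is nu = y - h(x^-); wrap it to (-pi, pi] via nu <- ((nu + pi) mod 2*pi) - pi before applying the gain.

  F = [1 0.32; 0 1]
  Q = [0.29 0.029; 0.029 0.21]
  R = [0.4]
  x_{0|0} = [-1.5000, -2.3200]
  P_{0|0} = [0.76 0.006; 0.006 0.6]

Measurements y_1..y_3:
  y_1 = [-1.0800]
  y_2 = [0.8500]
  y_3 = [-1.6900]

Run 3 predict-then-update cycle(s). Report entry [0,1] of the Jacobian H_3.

H_jac[0,1] = -0.1786

step 1: x^-=[-2.2424, -2.3200]  P^-=[1.1153 0.2270; 0.2270 0.8100]  H_jac=[0.2228 -0.2154]  S=[0.4712]  K=[0.4237; -0.2629]  nu=[1.2592]  x^+=[-1.7089, -2.6511]  P^+=[1.0307 0.2795; 0.2795 0.7774]
step 2: x^-=[-2.5572, -2.6511]  P^-=[1.5792 0.5573; 0.5573 0.9874]  H_jac=[0.1954 -0.1885]  S=[0.4543]  K=[0.4480; -0.1700]  nu=[-3.0950]  x^+=[-3.9437, -2.1250]  P^+=[1.4880 0.5919; 0.5919 0.9743]
step 3: x^-=[-4.6238, -2.1250]  P^-=[2.2566 0.9326; 0.9326 1.1843]  H_jac=[0.0821 -0.1786]  S=[0.4256]  K=[0.0438; -0.3170]  nu=[1.0208]  x^+=[-4.5790, -2.4486]  P^+=[2.2557 0.9386; 0.9386 1.1415]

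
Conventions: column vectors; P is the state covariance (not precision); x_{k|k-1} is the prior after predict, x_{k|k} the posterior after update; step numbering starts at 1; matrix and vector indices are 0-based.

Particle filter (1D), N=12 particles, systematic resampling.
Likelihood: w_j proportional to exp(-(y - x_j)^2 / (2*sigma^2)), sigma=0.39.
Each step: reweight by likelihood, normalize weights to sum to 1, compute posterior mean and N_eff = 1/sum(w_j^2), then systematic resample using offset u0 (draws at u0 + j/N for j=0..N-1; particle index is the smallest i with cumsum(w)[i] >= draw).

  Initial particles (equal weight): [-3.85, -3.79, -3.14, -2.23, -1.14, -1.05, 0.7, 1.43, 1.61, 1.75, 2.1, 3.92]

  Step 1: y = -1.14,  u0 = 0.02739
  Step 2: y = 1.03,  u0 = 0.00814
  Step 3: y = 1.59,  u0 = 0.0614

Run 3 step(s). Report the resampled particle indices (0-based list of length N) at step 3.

resampled_idx = [2, 3, 4, 5, 6, 6, 7, 8, 9, 10, 10, 11]

step 1: w=[0.0000, 0.0000, 0.0000, 0.0101, 0.5015, 0.4884, 0.0000, 0.0000, 0.0000, 0.0000, 0.0000, 0.0000]  mean=-1.1070  Neff=2.0402  idx=[4, 4, 4, 4, 4, 4, 5, 5, 5, 5, 5, 5]
step 2: w=[0.0369, 0.0369, 0.0369, 0.0369, 0.0369, 0.0369, 0.1298, 0.1298, 0.1298, 0.1298, 0.1298, 0.1298]  mean=-1.0699  Neff=9.1574  idx=[0, 2, 4, 6, 6, 7, 8, 8, 9, 10, 10, 11]
step 3: w=[0.0212, 0.0212, 0.0212, 0.1040, 0.1040, 0.1040, 0.1040, 0.1040, 0.1040, 0.1040, 0.1040, 0.1040]  mean=-1.0557  Neff=10.1260  idx=[2, 3, 4, 5, 6, 6, 7, 8, 9, 10, 10, 11]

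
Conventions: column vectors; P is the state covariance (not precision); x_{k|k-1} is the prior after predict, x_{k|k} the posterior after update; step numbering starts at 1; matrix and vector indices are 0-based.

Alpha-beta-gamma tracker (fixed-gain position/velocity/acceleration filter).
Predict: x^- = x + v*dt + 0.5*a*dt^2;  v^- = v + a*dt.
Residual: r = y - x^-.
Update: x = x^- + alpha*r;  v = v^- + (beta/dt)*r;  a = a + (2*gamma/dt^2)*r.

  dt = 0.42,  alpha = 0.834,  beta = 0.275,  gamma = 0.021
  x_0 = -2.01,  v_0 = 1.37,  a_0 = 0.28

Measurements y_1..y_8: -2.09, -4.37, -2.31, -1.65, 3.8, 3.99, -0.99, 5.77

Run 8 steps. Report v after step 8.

v_post = 3.6096

step 1: x_pred=-1.4099  r=-0.6801  x^+=-1.9771  v^+=1.0423  a^+=0.1181
step 2: x_pred=-1.5289  r=-2.8411  x^+=-3.8984  v^+=-0.7683  a^+=-0.5584
step 3: x_pred=-4.2703  r=1.9603  x^+=-2.6354  v^+=0.2807  a^+=-0.0916
step 4: x_pred=-2.5256  r=0.8756  x^+=-1.7954  v^+=0.8155  a^+=0.1168
step 5: x_pred=-1.4425  r=5.2425  x^+=2.9297  v^+=4.2972  a^+=1.3651
step 6: x_pred=4.8550  r=-0.8650  x^+=4.1336  v^+=4.3042  a^+=1.1591
step 7: x_pred=6.0436  r=-7.0336  x^+=0.1776  v^+=0.1857  a^+=-0.5155
step 8: x_pred=0.2101  r=5.5599  x^+=4.8471  v^+=3.6096  a^+=0.8082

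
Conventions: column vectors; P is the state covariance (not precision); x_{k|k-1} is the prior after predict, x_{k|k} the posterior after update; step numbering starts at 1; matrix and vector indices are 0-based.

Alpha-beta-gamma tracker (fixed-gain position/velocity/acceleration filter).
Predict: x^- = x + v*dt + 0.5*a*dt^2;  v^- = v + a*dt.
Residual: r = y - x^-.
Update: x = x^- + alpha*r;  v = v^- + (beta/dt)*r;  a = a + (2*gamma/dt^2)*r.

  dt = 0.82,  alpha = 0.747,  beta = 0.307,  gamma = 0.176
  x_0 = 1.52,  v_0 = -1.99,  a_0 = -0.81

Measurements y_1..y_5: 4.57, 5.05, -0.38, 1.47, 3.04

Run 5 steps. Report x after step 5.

step 1: x_pred=-0.3841  r=4.9541  x^+=3.3166  v^+=-0.7994  a^+=1.7835
step 2: x_pred=3.2607  r=1.7893  x^+=4.5973  v^+=1.3329  a^+=2.7202
step 3: x_pred=6.6048  r=-6.9848  x^+=1.3872  v^+=0.9484  a^+=-0.9364
step 4: x_pred=1.8501  r=-0.3801  x^+=1.5662  v^+=0.0383  a^+=-1.1353
step 5: x_pred=1.2159  r=1.8241  x^+=2.5785  v^+=-0.2097  a^+=-0.1804

x_post = 2.5785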